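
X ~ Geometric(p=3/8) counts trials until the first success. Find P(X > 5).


P(X > 5) = P(first 5 trials all fail) = (1-p)^5 = (5/8)^5 = 3125/32768

3125/32768


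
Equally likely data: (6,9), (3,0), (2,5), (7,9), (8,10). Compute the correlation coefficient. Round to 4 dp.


Cov(X,Y) = 7.0800, Var(X) = 5.3600, Var(Y) = 13.8400
rho = Cov/(sqrt(VarX)*sqrt(VarY)) = 0.8220

0.8220


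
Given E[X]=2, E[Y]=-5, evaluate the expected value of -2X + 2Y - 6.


E[-2X + 2Y - 6] = -2*E[X] + 2*E[Y] - 6
= (-2)*(2) + (2)*(-5) + (-6)
= -4 - 10 - 6 = -20

-20


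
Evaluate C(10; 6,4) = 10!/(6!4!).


10! = 3628800
Denominator: 6!=720 * 4!=24
Coefficient = 3628800 / 17280 = 210

210


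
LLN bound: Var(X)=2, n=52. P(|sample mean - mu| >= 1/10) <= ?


Var(Xbar) = Var(X)/n = 2/52
Chebyshev: P(|Xbar-mu| >= 1/10) <= Var(Xbar)/(1/10)^2 = (1/26)/(1/100) = 50/13
Bound exceeds 1, so trivial bound: 1

1


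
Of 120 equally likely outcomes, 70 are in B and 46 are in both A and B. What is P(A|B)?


P(A|B) = P(A∩B)/P(B) = (46/120)/(70/120) = 46/70 = 23/35

23/35


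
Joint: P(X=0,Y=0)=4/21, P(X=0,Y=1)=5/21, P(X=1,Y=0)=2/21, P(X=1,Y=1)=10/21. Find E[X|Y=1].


P(Y=1) = 15/21
E[X|Y=1] = (0*5 + 1*10)/15 = 10/15 = 2/3

2/3


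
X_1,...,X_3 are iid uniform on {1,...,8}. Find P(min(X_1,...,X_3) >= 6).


P(min >= 6) = P(all X_i >= 6) = (P(X_1 >= 6))^3
= (3/8)^3 = 27/512

27/512


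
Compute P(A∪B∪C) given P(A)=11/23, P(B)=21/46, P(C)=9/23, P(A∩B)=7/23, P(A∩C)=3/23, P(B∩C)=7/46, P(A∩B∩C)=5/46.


P(A∪B∪C) = P(A)+P(B)+P(C) - P(AB)-P(AC)-P(BC) + P(ABC)
= 11/23+21/46+9/23 - 7/23-3/23-7/46 + 5/46
= 39/46

39/46


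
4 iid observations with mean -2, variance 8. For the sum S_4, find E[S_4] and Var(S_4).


E[S_n] = n*mu = 4*-2 = -8
Var(S_n) = n*sigma^2 = 4*8 = 32

E[S_4]=-8, Var(S_4)=32


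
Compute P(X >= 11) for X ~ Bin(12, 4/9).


P(X>=11) = P(X=11) + P(X=12)
= 83886080/94143178827 + 16777216/282429536481
= 268435456/282429536481

268435456/282429536481


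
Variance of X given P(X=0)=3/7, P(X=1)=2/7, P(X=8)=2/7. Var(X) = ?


E[X] = 18/7, E[X^2] = 130/7
Var(X) = E[X^2] - (E[X])^2 = 130/7 - (18/7)^2 = 586/49

586/49


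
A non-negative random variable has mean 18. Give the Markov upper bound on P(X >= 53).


Markov: P(X >= a) <= E[X]/a
P(X >= 53) <= 18/53

18/53


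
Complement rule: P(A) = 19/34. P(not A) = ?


P(A') = 1 - P(A) = 1 - 19/34 = 15/34

15/34


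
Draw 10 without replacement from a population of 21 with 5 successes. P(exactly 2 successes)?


P(X=2) = C(5,2)*C(16,8) / C(21,10)
= 10*12870 / 352716
= 128700/352716 = 825/2261

825/2261


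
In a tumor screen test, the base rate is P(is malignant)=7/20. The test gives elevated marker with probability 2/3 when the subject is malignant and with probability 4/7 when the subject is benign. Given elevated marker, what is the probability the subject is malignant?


P(A) = P(A|B)P(B) + P(A|B')P(B') = 2/3*7/20 + 4/7*13/20 = 127/210
P(B|A) = P(A|B)P(B)/P(A) = (7/30)/(127/210) = 49/127

49/127


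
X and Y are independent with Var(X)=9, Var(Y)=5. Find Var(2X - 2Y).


Independence => Cov(X,Y)=0
Var(2X - 2Y) = 2^2*Var(X) + (-2)^2*Var(Y)
= 4*9 + 4*5 = 56

56


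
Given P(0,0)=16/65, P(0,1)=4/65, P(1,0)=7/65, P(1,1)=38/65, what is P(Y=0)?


P(Y=0) = P(0,0)+P(1,0) = 16/65 + 7/65 = 23/65

23/65


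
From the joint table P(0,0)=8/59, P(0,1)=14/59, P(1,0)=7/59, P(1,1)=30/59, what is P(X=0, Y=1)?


Read from table: P(X=0, Y=1) = 14/59

14/59


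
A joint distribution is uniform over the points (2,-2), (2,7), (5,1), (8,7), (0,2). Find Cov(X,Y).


E[X]=17/5, E[Y]=3, E[XY]=71/5
Cov(X,Y) = E[XY] - E[X]E[Y] = 71/5 - 17/5*3 = 4

4


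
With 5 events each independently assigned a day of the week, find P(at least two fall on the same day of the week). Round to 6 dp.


P(all different) = prod((7-i)/7 for i=0..4) = 0.149938
P(at least one match) = 1 - 0.149938 = 0.850062

0.850062


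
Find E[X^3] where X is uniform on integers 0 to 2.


E[X^3] = (1/3) * sum(x^3 for x=0..2)
= 9/3 = 3

3


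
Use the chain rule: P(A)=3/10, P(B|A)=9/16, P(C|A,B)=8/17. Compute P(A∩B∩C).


P(A∩B∩C) = P(A) * P(B|A) * P(C|A∩B)
= 3/10 * 9/16 * 8/17
= 27/160 * 8/17 = 27/340

27/340


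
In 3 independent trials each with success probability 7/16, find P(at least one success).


P(at least one) = 1 - P(none)
P(none) = (1 - 7/16)^3 = (9/16)^3 = 729/4096
P(at least one) = 1 - 729/4096 = 3367/4096

3367/4096


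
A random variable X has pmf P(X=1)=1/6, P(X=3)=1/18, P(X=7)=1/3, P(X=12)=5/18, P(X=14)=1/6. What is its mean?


E[X] = sum(x * P(x))
= 1*1/6 + 3*1/18 + 7*1/3 + 12*5/18 + 14*1/6
= 25/3

25/3


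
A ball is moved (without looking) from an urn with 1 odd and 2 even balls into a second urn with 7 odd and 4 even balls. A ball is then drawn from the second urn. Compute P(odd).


P(transfer odd) = 1/3; P(transfer even) = 2/3
If odd transferred: Urn II has 8 odd of 12, so P(odd|odd moved) = 2/3
If even transferred: Urn II has 7 odd of 12, so P(odd|even moved) = 7/12
By total probability: P(odd) = 1/3*2/3 + 2/3*7/12 = 11/18

11/18


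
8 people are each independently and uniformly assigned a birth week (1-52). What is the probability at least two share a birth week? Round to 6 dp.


P(all different) = prod((52-i)/52 for i=0..7) = 0.567574
P(at least one match) = 1 - 0.567574 = 0.432426

0.432426


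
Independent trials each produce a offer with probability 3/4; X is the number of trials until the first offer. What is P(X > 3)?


P(X > 3) = P(first 3 trials all fail) = (1-p)^3 = (1/4)^3 = 1/64

1/64


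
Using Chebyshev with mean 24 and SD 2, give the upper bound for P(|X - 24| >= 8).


k = 8/2 = 4
Chebyshev: P(|X-mu| >= k*sigma) <= 1/k^2 = 1/4^2 = 1/16

1/16


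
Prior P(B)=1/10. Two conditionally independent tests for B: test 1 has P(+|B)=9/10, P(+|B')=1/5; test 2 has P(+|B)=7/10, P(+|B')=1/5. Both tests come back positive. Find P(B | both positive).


After test 1: P(+) = 9/10*1/10 + 1/5*9/10 = 27/100
P(B|+) = (9/100)/(27/100) = 1/3
After test 2 (use post1 as new prior): P(+) = 7/10*1/3 + 1/5*2/3 = 11/30
P(B|+,+) = (7/30)/(11/30) = 7/11

7/11


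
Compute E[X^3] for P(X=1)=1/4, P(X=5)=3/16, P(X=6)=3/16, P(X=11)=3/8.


E[X^3] = sum(g(x)*P(x))
= 1*1/4 + 125*3/16 + 216*3/16 + 1331*3/8
= 9013/16

9013/16


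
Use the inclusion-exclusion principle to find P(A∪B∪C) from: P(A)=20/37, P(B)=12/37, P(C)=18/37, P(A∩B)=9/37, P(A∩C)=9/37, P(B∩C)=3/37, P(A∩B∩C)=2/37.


P(A∪B∪C) = P(A)+P(B)+P(C) - P(AB)-P(AC)-P(BC) + P(ABC)
= 20/37+12/37+18/37 - 9/37-9/37-3/37 + 2/37
= 31/37

31/37


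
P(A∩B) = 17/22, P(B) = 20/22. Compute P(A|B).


P(A|B) = P(A∩B)/P(B) = (17/22)/(20/22) = 17/20

17/20


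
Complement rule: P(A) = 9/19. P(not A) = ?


P(A') = 1 - P(A) = 1 - 9/19 = 10/19

10/19


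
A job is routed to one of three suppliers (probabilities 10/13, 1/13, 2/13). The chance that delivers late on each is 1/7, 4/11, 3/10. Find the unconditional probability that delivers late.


P(A) = P(A|B1)P(B1) + P(A|B2)P(B2) + P(A|B3)P(B3)
= 1/7*10/13 + 4/11*1/13 + 3/10*2/13
= 10/91 + 4/143 + 3/65 = 921/5005

921/5005


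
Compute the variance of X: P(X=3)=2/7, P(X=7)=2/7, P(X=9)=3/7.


E[X] = 47/7, E[X^2] = 359/7
Var(X) = E[X^2] - (E[X])^2 = 359/7 - (47/7)^2 = 304/49

304/49


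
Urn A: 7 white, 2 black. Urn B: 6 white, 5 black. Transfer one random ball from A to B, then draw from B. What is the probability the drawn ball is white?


P(transfer white) = 7/9; P(transfer black) = 2/9
If white transferred: Urn II has 7 white of 12, so P(white|white moved) = 7/12
If black transferred: Urn II has 6 white of 12, so P(white|black moved) = 1/2
By total probability: P(white) = 7/9*7/12 + 2/9*1/2 = 61/108

61/108


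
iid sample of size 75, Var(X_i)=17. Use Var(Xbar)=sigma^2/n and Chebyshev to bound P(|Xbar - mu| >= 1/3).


Var(Xbar) = Var(X)/n = 17/75
Chebyshev: P(|Xbar-mu| >= 1/3) <= Var(Xbar)/(1/3)^2 = (17/75)/(1/9) = 51/25
Bound exceeds 1, so trivial bound: 1

1


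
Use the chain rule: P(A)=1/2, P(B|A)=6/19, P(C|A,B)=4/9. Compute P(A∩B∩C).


P(A∩B∩C) = P(A) * P(B|A) * P(C|A∩B)
= 1/2 * 6/19 * 4/9
= 3/19 * 4/9 = 4/57

4/57


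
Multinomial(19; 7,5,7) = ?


19! = 121645100408832000
Denominator: 7!=5040 * 5!=120 * 7!=5040
Coefficient = 121645100408832000 / 3048192000 = 39907296

39907296


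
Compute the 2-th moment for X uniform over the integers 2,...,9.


E[X^2] = (1/8) * sum(x^2 for x=2..9)
= 284/8 = 71/2

71/2


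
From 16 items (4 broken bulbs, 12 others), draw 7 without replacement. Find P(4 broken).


P(X=4) = C(4,4)*C(12,3) / C(16,7)
= 1*220 / 11440
= 220/11440 = 1/52

1/52


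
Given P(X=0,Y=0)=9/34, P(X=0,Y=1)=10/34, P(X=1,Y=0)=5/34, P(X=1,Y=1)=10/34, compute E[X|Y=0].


P(Y=0) = 14/34
E[X|Y=0] = (0*9 + 1*5)/14 = 5/14

5/14


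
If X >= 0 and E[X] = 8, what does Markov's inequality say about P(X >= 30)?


Markov: P(X >= a) <= E[X]/a
P(X >= 30) <= 8/30 = 4/15

4/15


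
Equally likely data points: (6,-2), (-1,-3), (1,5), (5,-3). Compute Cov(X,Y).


E[X]=11/4, E[Y]=-3/4, E[XY]=-19/4
Cov(X,Y) = E[XY] - E[X]E[Y] = -19/4 - 11/4*-3/4 = -43/16

-43/16


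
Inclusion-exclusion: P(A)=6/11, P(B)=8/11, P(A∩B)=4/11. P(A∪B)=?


P(A∪B) = P(A) + P(B) - P(A∩B)
= 6/11 + 8/11 - 4/11 = 10/11

10/11


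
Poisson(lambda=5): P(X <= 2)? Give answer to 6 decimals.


P(X<=2) = e^(-5)*5^0/0! + e^(-5)*5^1/1! + e^(-5)*5^2/2!
≈ 0.0067379470 + 0.0336897350 + 0.0842243375
= 0.1246520195
≈ 0.124652

0.124652


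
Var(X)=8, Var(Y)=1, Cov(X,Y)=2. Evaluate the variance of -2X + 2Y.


Var(-2X + 2Y) = (-2)^2*Var(X) + 2^2*Var(Y) + 2*(-2)*2*Cov(X,Y)
= 4*8 + 4*1 - 8*2
= 32 + 4 - 16 = 20

20


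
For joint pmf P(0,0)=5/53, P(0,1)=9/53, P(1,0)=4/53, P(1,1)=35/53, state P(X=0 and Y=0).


Read from table: P(X=0, Y=0) = 5/53

5/53


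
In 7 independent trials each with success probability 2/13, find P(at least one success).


P(at least one) = 1 - P(none)
P(none) = (1 - 2/13)^7 = (11/13)^7 = 19487171/62748517
P(at least one) = 1 - 19487171/62748517 = 43261346/62748517

43261346/62748517


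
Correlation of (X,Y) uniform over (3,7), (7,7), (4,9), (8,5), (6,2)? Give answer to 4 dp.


Cov(X,Y) = -2.0000, Var(X) = 3.4400, Var(Y) = 5.6000
rho = Cov/(sqrt(VarX)*sqrt(VarY)) = -0.4557

-0.4557


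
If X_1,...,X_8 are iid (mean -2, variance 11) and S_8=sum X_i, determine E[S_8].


E[S_n] = n*E[X_1] = 8*-2 = -16

-16


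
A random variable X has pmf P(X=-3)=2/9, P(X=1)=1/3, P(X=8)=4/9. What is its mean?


E[X] = sum(x * P(x))
= -3*2/9 + 1*1/3 + 8*4/9
= 29/9

29/9


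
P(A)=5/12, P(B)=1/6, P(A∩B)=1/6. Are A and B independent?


P(A)*P(B) = 5/12*1/6 = 5/72
P(A∩B) = 1/6 != 5/72, so not independent

No, A and B are not independent


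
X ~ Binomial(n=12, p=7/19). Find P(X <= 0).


P(X<=0) = P(X=0)
= 8916100448256/2213314919066161
= 8916100448256/2213314919066161

8916100448256/2213314919066161


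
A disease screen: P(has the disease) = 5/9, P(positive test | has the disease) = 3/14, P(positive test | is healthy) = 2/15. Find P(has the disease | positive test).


P(A) = P(A|B)P(B) + P(A|B')P(B') = 3/14*5/9 + 2/15*4/9 = 337/1890
P(B|A) = P(A|B)P(B)/P(A) = (5/42)/(337/1890) = 225/337

225/337


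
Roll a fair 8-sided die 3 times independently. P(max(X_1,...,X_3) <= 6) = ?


P(max <= 6) = P(all X_i <= 6) = (P(X_1 <= 6))^3
= (6/8)^3 = (3/4)^3 = 27/64

27/64


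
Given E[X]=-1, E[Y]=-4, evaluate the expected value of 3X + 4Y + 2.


E[3X + 4Y + 2] = 3*E[X] + 4*E[Y] + 2
= (3)*(-1) + (4)*(-4) + (2)
= -3 - 16 + 2 = -17

-17


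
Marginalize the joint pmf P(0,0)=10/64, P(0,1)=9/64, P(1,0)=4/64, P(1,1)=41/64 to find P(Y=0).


P(Y=0) = P(0,0)+P(1,0) = 10/64 + 4/64 = 14/64 = 7/32

7/32


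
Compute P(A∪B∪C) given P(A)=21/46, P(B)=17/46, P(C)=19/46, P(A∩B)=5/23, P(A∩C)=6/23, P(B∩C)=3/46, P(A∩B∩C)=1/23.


P(A∪B∪C) = P(A)+P(B)+P(C) - P(AB)-P(AC)-P(BC) + P(ABC)
= 21/46+17/46+19/46 - 5/23-6/23-3/46 + 1/23
= 17/23

17/23


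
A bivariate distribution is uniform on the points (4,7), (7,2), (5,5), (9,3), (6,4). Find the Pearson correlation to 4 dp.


Cov(X,Y) = -2.4400, Var(X) = 2.9600, Var(Y) = 2.9600
rho = Cov/(sqrt(VarX)*sqrt(VarY)) = -0.8243

-0.8243


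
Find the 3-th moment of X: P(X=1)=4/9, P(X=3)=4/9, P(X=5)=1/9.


E[X^3] = sum(x^3 * P(x))
= 1*4/9 + 27*4/9 + 125*1/9
= 79/3

79/3


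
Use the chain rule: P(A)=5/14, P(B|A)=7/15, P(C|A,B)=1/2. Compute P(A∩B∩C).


P(A∩B∩C) = P(A) * P(B|A) * P(C|A∩B)
= 5/14 * 7/15 * 1/2
= 1/6 * 1/2 = 1/12

1/12


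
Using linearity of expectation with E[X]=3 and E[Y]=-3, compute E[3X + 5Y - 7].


E[3X + 5Y - 7] = 3*E[X] + 5*E[Y] - 7
= (3)*(3) + (5)*(-3) + (-7)
= 9 - 15 - 7 = -13

-13


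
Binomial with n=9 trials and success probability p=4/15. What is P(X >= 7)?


P(X>=7) = P(X=7) + P(X=8) + P(X=9)
= 7929856/4271484375 + 720896/4271484375 + 262144/38443359375
= 78118912/38443359375

78118912/38443359375


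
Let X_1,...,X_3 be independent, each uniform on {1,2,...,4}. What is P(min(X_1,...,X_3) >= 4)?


P(min >= 4) = P(all X_i >= 4) = (P(X_1 >= 4))^3
= (1/4)^3 = 1/64

1/64


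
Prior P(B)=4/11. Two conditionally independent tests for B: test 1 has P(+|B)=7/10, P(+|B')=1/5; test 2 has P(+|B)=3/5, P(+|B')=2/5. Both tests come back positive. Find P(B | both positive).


After test 1: P(+) = 7/10*4/11 + 1/5*7/11 = 21/55
P(B|+) = (14/55)/(21/55) = 2/3
After test 2 (use post1 as new prior): P(+) = 3/5*2/3 + 2/5*1/3 = 8/15
P(B|+,+) = (2/5)/(8/15) = 3/4

3/4


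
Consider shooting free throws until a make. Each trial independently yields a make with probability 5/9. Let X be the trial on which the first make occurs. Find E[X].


For geometric (trials until first success), E[X] = 1/p = 1/(5/9) = 9/5

9/5


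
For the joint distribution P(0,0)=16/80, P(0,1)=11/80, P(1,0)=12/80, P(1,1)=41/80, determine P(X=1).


P(X=1) = P(1,0)+P(1,1) = 12/80 + 41/80 = 53/80

53/80


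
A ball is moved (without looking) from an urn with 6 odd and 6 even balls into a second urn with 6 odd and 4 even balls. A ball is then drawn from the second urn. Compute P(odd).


P(transfer odd) = 6/12 = 1/2; P(transfer even) = 1/2
If odd transferred: Urn II has 7 odd of 11, so P(odd|odd moved) = 7/11
If even transferred: Urn II has 6 odd of 11, so P(odd|even moved) = 6/11
By total probability: P(odd) = 1/2*7/11 + 1/2*6/11 = 13/22

13/22


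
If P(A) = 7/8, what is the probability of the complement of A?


P(A') = 1 - P(A) = 1 - 7/8 = 1/8

1/8


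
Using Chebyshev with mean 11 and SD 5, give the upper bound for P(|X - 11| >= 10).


k = 10/5 = 2
Chebyshev: P(|X-mu| >= k*sigma) <= 1/k^2 = 1/2^2 = 1/4

1/4


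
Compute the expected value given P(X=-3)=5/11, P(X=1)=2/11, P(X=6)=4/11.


E[X] = sum(x * P(x))
= -3*5/11 + 1*2/11 + 6*4/11
= 1

1


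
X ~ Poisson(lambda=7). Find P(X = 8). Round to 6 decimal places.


P(X=8) = e^(-7) * 7^8 / 8!
≈ 0.0009118819656 * 5764801 / 40320
≈ 0.130377

0.130377


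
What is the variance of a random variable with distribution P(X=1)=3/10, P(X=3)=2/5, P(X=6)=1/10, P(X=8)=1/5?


E[X] = 37/10, E[X^2] = 203/10
Var(X) = E[X^2] - (E[X])^2 = 203/10 - (37/10)^2 = 661/100

661/100


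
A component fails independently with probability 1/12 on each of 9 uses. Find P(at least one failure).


P(at least one) = 1 - P(none)
P(none) = (1 - 1/12)^9 = (11/12)^9 = 2357947691/5159780352
P(at least one) = 1 - 2357947691/5159780352 = 2801832661/5159780352

2801832661/5159780352


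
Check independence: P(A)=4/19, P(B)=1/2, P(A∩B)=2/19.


P(A)*P(B) = 4/19*1/2 = 2/19
P(A∩B) = 2/19, which equals P(A)P(B), so independent

Yes, A and B are independent


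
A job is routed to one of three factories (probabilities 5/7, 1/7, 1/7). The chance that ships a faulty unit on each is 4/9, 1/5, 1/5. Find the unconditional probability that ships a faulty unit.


P(A) = P(A|B1)P(B1) + P(A|B2)P(B2) + P(A|B3)P(B3)
= 4/9*5/7 + 1/5*1/7 + 1/5*1/7
= 20/63 + 1/35 + 1/35 = 118/315

118/315


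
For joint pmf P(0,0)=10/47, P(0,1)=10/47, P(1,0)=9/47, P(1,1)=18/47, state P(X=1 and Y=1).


Read from table: P(X=1, Y=1) = 18/47

18/47


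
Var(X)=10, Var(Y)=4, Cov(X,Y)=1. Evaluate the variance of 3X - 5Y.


Var(3X - 5Y) = 3^2*Var(X) + (-5)^2*Var(Y) + 2*3*(-5)*Cov(X,Y)
= 9*10 + 25*4 - 30*1
= 90 + 100 - 30 = 160

160


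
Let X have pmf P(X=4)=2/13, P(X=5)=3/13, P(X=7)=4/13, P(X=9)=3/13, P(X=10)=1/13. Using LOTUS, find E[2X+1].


E[2X+1] = sum(g(x)*P(x))
= 9*2/13 + 11*3/13 + 15*4/13 + 19*3/13 + 21*1/13
= 189/13

189/13


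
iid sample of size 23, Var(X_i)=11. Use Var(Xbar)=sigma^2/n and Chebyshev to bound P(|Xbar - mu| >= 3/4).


Var(Xbar) = Var(X)/n = 11/23
Chebyshev: P(|Xbar-mu| >= 3/4) <= Var(Xbar)/(3/4)^2 = (11/23)/(9/16) = 176/207

176/207


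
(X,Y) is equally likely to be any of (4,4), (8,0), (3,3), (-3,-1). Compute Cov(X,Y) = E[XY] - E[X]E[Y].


E[X]=3, E[Y]=3/2, E[XY]=7
Cov(X,Y) = E[XY] - E[X]E[Y] = 7 - 3*3/2 = 5/2

5/2


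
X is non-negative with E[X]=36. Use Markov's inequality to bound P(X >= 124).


Markov: P(X >= a) <= E[X]/a
P(X >= 124) <= 36/124 = 9/31

9/31


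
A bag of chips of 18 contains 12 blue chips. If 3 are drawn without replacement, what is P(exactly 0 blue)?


P(X=0) = C(12,0)*C(6,3) / C(18,3)
= 1*20 / 816
= 20/816 = 5/204

5/204


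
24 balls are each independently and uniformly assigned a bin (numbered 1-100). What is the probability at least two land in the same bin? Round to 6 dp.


P(all different) = prod((100-i)/100 for i=0..23) = 0.049497
P(at least one match) = 1 - 0.049497 = 0.950503

0.950503


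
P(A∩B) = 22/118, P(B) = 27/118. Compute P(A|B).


P(A|B) = P(A∩B)/P(B) = (22/118)/(27/118) = 22/27

22/27


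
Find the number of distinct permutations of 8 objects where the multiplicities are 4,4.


8! = 40320
Denominator: 4!=24 * 4!=24
Coefficient = 40320 / 576 = 70

70


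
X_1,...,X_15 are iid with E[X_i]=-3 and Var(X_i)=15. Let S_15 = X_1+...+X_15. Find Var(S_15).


By independence, Var(S_n) = n*Var(X_1) = 15*15 = 225

225


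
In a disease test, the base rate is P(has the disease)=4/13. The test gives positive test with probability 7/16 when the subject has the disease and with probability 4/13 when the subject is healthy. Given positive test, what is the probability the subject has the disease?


P(A) = P(A|B)P(B) + P(A|B')P(B') = 7/16*4/13 + 4/13*9/13 = 235/676
P(B|A) = P(A|B)P(B)/P(A) = (7/52)/(235/676) = 91/235

91/235


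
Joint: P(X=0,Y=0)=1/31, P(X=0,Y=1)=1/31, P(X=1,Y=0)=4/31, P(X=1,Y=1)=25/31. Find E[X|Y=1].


P(Y=1) = 26/31
E[X|Y=1] = (0*1 + 1*25)/26 = 25/26

25/26


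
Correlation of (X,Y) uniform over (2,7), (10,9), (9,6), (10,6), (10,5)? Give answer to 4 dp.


Cov(X,Y) = -0.5200, Var(X) = 9.7600, Var(Y) = 1.8400
rho = Cov/(sqrt(VarX)*sqrt(VarY)) = -0.1227

-0.1227


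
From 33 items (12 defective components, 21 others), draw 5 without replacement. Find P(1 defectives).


P(X=1) = C(12,1)*C(21,4) / C(33,5)
= 12*5985 / 237336
= 71820/237336 = 5985/19778

5985/19778


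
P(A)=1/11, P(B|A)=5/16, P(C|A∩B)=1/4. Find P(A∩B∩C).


P(A∩B∩C) = P(A) * P(B|A) * P(C|A∩B)
= 1/11 * 5/16 * 1/4
= 5/176 * 1/4 = 5/704

5/704


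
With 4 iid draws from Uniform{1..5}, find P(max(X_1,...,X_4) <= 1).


P(max <= 1) = P(all X_i <= 1) = (P(X_1 <= 1))^4
= (1/5)^4 = 1/625

1/625


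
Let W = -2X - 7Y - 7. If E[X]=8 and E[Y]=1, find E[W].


E[-2X - 7Y - 7] = -2*E[X] - 7*E[Y] - 7
= (-2)*(8) + (-7)*(1) + (-7)
= -16 - 7 - 7 = -30

-30


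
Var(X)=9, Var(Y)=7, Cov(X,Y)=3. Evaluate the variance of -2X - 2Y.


Var(-2X - 2Y) = (-2)^2*Var(X) + (-2)^2*Var(Y) + 2*(-2)*(-2)*Cov(X,Y)
= 4*9 + 4*7 + 8*3
= 36 + 28 + 24 = 88

88


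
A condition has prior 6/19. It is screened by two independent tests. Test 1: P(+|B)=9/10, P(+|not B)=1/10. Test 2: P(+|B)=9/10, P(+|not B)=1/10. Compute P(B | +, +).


After test 1: P(+) = 9/10*6/19 + 1/10*13/19 = 67/190
P(B|+) = (27/95)/(67/190) = 54/67
After test 2 (use post1 as new prior): P(+) = 9/10*54/67 + 1/10*13/67 = 499/670
P(B|+,+) = (243/335)/(499/670) = 486/499

486/499


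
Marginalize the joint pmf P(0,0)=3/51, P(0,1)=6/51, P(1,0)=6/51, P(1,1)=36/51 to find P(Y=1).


P(Y=1) = P(0,1)+P(1,1) = 6/51 + 36/51 = 42/51 = 14/17

14/17


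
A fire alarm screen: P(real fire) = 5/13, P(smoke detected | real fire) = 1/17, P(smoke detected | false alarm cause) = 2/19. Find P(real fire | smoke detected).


P(A) = P(A|B)P(B) + P(A|B')P(B') = 1/17*5/13 + 2/19*8/13 = 367/4199
P(B|A) = P(A|B)P(B)/P(A) = (5/221)/(367/4199) = 95/367

95/367


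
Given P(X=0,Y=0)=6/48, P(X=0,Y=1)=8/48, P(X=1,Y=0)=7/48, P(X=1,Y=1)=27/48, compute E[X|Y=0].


P(Y=0) = 13/48
E[X|Y=0] = (0*6 + 1*7)/13 = 7/13

7/13


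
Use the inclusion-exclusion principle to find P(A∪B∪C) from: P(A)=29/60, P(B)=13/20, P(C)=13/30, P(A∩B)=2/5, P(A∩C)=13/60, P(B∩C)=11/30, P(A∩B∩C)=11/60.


P(A∪B∪C) = P(A)+P(B)+P(C) - P(AB)-P(AC)-P(BC) + P(ABC)
= 29/60+13/20+13/30 - 2/5-13/60-11/30 + 11/60
= 23/30

23/30


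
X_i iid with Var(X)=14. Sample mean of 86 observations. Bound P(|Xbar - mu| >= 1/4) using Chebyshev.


Var(Xbar) = Var(X)/n = 14/86
Chebyshev: P(|Xbar-mu| >= 1/4) <= Var(Xbar)/(1/4)^2 = (7/43)/(1/16) = 112/43
Bound exceeds 1, so trivial bound: 1

1


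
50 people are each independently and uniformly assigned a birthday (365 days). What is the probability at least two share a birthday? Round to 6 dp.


P(all different) = prod((365-i)/365 for i=0..49) = 0.029626
P(at least one match) = 1 - 0.029626 = 0.970374

0.970374


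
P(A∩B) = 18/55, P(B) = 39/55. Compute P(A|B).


P(A|B) = P(A∩B)/P(B) = (18/55)/(39/55) = 18/39 = 6/13

6/13


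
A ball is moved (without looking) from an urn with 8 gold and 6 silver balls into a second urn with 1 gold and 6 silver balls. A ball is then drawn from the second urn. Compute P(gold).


P(transfer gold) = 8/14 = 4/7; P(transfer silver) = 3/7
If gold transferred: Urn II has 2 gold of 8, so P(gold|gold moved) = 1/4
If silver transferred: Urn II has 1 gold of 8, so P(gold|silver moved) = 1/8
By total probability: P(gold) = 4/7*1/4 + 3/7*1/8 = 11/56

11/56


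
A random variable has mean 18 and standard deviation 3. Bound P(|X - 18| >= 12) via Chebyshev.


k = 12/3 = 4
Chebyshev: P(|X-mu| >= k*sigma) <= 1/k^2 = 1/4^2 = 1/16

1/16


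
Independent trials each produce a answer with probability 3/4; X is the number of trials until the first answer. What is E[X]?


For geometric (trials until first success), E[X] = 1/p = 1/(3/4) = 4/3

4/3


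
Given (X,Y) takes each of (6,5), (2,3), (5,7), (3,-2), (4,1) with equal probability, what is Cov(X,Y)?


E[X]=4, E[Y]=14/5, E[XY]=69/5
Cov(X,Y) = E[XY] - E[X]E[Y] = 69/5 - 4*14/5 = 13/5

13/5


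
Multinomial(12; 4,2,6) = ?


12! = 479001600
Denominator: 4!=24 * 2!=2 * 6!=720
Coefficient = 479001600 / 34560 = 13860

13860


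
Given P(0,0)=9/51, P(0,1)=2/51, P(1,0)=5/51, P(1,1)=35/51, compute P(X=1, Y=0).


Read from table: P(X=1, Y=0) = 5/51

5/51


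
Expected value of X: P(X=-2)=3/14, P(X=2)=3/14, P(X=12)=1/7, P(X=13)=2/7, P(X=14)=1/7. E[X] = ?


E[X] = sum(x * P(x))
= -2*3/14 + 2*3/14 + 12*1/7 + 13*2/7 + 14*1/7
= 52/7

52/7


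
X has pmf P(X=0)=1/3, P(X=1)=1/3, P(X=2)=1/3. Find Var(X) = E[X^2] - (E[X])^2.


E[X] = 1, E[X^2] = 5/3
Var(X) = E[X^2] - (E[X])^2 = 5/3 - (1)^2 = 2/3

2/3


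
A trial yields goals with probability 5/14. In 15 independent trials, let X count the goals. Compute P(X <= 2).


P(X<=2) = P(X=0) + P(X=1) + P(X=2)
= 205891132094649/155568095557812224 + 1715759434122075/155568095557812224 + 953199685623375/22224013651116032
= 175388742154701/3174859093016576

175388742154701/3174859093016576


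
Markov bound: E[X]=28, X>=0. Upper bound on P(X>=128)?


Markov: P(X >= a) <= E[X]/a
P(X >= 128) <= 28/128 = 7/32

7/32


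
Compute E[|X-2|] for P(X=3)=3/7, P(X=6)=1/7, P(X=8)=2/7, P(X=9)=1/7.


E[|X-2|] = sum(g(x)*P(x))
= 1*3/7 + 4*1/7 + 6*2/7 + 7*1/7
= 26/7

26/7


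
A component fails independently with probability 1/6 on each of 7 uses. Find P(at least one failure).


P(at least one) = 1 - P(none)
P(none) = (1 - 1/6)^7 = (5/6)^7 = 78125/279936
P(at least one) = 1 - 78125/279936 = 201811/279936

201811/279936


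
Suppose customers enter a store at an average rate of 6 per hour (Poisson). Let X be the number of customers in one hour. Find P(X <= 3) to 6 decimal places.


P(X<=3) = e^(-6)*6^0/0! + e^(-6)*6^1/1! + e^(-6)*6^2/2! + e^(-6)*6^3/3!
≈ 0.0024787522 + 0.0148725131 + 0.0446175392 + 0.0892350784
= 0.1512038829
≈ 0.151204

0.151204


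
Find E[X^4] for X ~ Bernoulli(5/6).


For Bernoulli: X in {0,1}
E[X^4] = 0^4*(1-5/6) + 1^4*5/6 = 5/6

5/6


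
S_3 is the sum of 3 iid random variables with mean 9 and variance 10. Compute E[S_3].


E[S_n] = n*E[X_1] = 3*9 = 27

27


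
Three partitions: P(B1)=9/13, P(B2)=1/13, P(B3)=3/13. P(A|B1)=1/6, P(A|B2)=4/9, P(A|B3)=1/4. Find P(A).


P(A) = P(A|B1)P(B1) + P(A|B2)P(B2) + P(A|B3)P(B3)
= 1/6*9/13 + 4/9*1/13 + 1/4*3/13
= 3/26 + 4/117 + 3/52 = 97/468

97/468


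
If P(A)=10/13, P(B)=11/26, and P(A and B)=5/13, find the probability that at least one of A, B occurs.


P(A∪B) = P(A) + P(B) - P(A∩B)
= 10/13 + 11/26 - 5/13 = 21/26

21/26


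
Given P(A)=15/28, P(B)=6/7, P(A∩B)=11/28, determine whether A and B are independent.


P(A)*P(B) = 15/28*6/7 = 45/98
P(A∩B) = 11/28 != 45/98, so not independent

No, A and B are not independent


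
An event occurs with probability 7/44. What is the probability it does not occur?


P(A') = 1 - P(A) = 1 - 7/44 = 37/44

37/44


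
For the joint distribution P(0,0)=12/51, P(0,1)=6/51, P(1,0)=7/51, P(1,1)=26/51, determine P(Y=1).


P(Y=1) = P(0,1)+P(1,1) = 6/51 + 26/51 = 32/51

32/51


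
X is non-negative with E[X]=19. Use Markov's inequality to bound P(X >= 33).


Markov: P(X >= a) <= E[X]/a
P(X >= 33) <= 19/33

19/33


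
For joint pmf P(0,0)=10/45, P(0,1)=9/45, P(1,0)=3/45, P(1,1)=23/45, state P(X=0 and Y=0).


Read from table: P(X=0, Y=0) = 10/45 = 2/9

2/9


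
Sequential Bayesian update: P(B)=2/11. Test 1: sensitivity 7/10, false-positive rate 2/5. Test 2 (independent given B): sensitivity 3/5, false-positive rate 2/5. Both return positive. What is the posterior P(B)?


After test 1: P(+) = 7/10*2/11 + 2/5*9/11 = 5/11
P(B|+) = (7/55)/(5/11) = 7/25
After test 2 (use post1 as new prior): P(+) = 3/5*7/25 + 2/5*18/25 = 57/125
P(B|+,+) = (21/125)/(57/125) = 7/19

7/19


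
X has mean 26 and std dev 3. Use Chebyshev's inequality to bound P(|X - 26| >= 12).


k = 12/3 = 4
Chebyshev: P(|X-mu| >= k*sigma) <= 1/k^2 = 1/4^2 = 1/16

1/16


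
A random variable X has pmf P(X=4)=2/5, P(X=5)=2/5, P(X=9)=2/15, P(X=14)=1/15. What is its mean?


E[X] = sum(x * P(x))
= 4*2/5 + 5*2/5 + 9*2/15 + 14*1/15
= 86/15

86/15


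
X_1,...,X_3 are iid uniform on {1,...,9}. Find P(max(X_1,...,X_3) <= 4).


P(max <= 4) = P(all X_i <= 4) = (P(X_1 <= 4))^3
= (4/9)^3 = 64/729

64/729


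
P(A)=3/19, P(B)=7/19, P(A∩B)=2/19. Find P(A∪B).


P(A∪B) = P(A) + P(B) - P(A∩B)
= 3/19 + 7/19 - 2/19 = 8/19

8/19


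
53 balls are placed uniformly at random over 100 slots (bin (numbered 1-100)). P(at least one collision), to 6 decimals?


P(all different) = prod((100-i)/100 for i=0..52) = 0.000000
P(at least one match) = 1 - 0.000000 = 1.000000

1.000000


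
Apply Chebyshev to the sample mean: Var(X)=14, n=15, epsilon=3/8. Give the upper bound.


Var(Xbar) = Var(X)/n = 14/15
Chebyshev: P(|Xbar-mu| >= 3/8) <= Var(Xbar)/(3/8)^2 = (14/15)/(9/64) = 896/135
Bound exceeds 1, so trivial bound: 1

1


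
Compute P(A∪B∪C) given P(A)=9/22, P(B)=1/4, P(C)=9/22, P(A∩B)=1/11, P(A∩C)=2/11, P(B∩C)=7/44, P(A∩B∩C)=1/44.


P(A∪B∪C) = P(A)+P(B)+P(C) - P(AB)-P(AC)-P(BC) + P(ABC)
= 9/22+1/4+9/22 - 1/11-2/11-7/44 + 1/44
= 29/44

29/44


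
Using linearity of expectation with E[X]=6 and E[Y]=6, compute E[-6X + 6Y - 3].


E[-6X + 6Y - 3] = -6*E[X] + 6*E[Y] - 3
= (-6)*(6) + (6)*(6) + (-3)
= -36 + 36 - 3 = -3

-3


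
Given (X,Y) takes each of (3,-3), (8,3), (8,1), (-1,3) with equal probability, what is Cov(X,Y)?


E[X]=9/2, E[Y]=1, E[XY]=5
Cov(X,Y) = E[XY] - E[X]E[Y] = 5 - 9/2*1 = 1/2

1/2


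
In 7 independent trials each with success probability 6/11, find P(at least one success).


P(at least one) = 1 - P(none)
P(none) = (1 - 6/11)^7 = (5/11)^7 = 78125/19487171
P(at least one) = 1 - 78125/19487171 = 19409046/19487171

19409046/19487171


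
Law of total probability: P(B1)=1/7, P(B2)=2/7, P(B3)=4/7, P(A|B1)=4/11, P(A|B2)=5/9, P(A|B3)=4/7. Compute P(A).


P(A) = P(A|B1)P(B1) + P(A|B2)P(B2) + P(A|B3)P(B3)
= 4/11*1/7 + 5/9*2/7 + 4/7*4/7
= 4/77 + 10/63 + 16/49 = 2606/4851

2606/4851


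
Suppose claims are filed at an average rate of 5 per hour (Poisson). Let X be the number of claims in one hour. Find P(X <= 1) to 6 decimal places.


P(X<=1) = e^(-5)*5^0/0! + e^(-5)*5^1/1!
≈ 0.0067379470 + 0.0336897350
= 0.0404276820
≈ 0.040428

0.040428


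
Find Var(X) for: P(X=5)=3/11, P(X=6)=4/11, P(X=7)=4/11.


E[X] = 67/11, E[X^2] = 415/11
Var(X) = E[X^2] - (E[X])^2 = 415/11 - (67/11)^2 = 76/121

76/121


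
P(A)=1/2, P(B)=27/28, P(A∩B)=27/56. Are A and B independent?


P(A)*P(B) = 1/2*27/28 = 27/56
P(A∩B) = 27/56, which equals P(A)P(B), so independent

Yes, A and B are independent


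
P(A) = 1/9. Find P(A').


P(A') = 1 - P(A) = 1 - 1/9 = 8/9

8/9


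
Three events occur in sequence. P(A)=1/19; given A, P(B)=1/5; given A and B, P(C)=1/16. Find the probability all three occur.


P(A∩B∩C) = P(A) * P(B|A) * P(C|A∩B)
= 1/19 * 1/5 * 1/16
= 1/95 * 1/16 = 1/1520

1/1520


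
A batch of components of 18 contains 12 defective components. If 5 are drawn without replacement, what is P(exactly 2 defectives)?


P(X=2) = C(12,2)*C(6,3) / C(18,5)
= 66*20 / 8568
= 1320/8568 = 55/357

55/357


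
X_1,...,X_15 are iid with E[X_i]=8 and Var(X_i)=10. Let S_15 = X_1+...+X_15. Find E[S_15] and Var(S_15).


E[S_n] = n*mu = 15*8 = 120
Var(S_n) = n*sigma^2 = 15*10 = 150

E[S_15]=120, Var(S_15)=150


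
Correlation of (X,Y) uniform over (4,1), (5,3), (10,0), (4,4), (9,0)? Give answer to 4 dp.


Cov(X,Y) = -3.2400, Var(X) = 6.6400, Var(Y) = 2.6400
rho = Cov/(sqrt(VarX)*sqrt(VarY)) = -0.7739

-0.7739


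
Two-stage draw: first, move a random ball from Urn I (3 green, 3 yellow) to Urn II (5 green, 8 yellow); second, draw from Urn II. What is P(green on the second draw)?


P(transfer green) = 3/6 = 1/2; P(transfer yellow) = 1/2
If green transferred: Urn II has 6 green of 14, so P(green|green moved) = 3/7
If yellow transferred: Urn II has 5 green of 14, so P(green|yellow moved) = 5/14
By total probability: P(green) = 1/2*3/7 + 1/2*5/14 = 11/28

11/28


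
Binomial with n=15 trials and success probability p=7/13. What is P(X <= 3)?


P(X<=3) = P(X=0) + P(X=1) + P(X=2) + P(X=3)
= 470184984576/51185893014090757 + 8228237230080/51185893014090757 + 67197270712320/51185893014090757 + 26132271943680/3937376385699289
= 31970402168832/3937376385699289

31970402168832/3937376385699289


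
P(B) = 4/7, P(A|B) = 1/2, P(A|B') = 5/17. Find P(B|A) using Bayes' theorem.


P(A) = P(A|B)P(B) + P(A|B')P(B') = 1/2*4/7 + 5/17*3/7 = 7/17
P(B|A) = P(A|B)P(B)/P(A) = (2/7)/(7/17) = 34/49

34/49


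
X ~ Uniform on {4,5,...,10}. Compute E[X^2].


E[X^2] = (1/7) * sum(x^2 for x=4..10)
= 371/7 = 53

53


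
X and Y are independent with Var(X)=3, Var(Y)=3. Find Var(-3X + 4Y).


Independence => Cov(X,Y)=0
Var(-3X + 4Y) = (-3)^2*Var(X) + 4^2*Var(Y)
= 9*3 + 16*3 = 75

75


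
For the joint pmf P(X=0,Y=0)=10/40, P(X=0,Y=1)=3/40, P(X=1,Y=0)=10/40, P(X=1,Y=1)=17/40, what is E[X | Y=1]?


P(Y=1) = 20/40
E[X|Y=1] = (0*3 + 1*17)/20 = 17/20

17/20


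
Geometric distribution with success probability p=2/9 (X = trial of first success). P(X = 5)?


P(X=5) = (1-p)^4 * p = (7/9)^4 * 2/9
= 2401/6561 * 2/9 = 4802/59049

4802/59049


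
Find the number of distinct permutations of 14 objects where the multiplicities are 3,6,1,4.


14! = 87178291200
Denominator: 3!=6 * 6!=720 * 1!=1 * 4!=24
Coefficient = 87178291200 / 103680 = 840840

840840


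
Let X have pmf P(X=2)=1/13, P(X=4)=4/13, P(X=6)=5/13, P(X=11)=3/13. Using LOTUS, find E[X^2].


E[X^2] = sum(g(x)*P(x))
= 4*1/13 + 16*4/13 + 36*5/13 + 121*3/13
= 47

47


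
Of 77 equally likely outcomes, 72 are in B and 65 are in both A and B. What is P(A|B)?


P(A|B) = P(A∩B)/P(B) = (65/77)/(72/77) = 65/72

65/72


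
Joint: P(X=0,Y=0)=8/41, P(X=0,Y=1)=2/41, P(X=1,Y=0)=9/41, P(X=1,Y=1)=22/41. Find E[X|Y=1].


P(Y=1) = 24/41
E[X|Y=1] = (0*2 + 1*22)/24 = 22/24 = 11/12

11/12


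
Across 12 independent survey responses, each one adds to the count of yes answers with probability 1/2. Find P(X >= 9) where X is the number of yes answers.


P(X>=9) = P(X=9) + P(X=10) + P(X=11) + P(X=12)
= 55/1024 + 33/2048 + 3/1024 + 1/4096
= 299/4096

299/4096


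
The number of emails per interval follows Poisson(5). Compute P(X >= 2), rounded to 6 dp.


P(X>=2) = 1 - P(X<=1) = 1 - (e^(-5)*5^0/0! + e^(-5)*5^1/1!)
≈ 1 - (0.0067379470 + 0.0336897350)
= 1 - 0.0404276820 = 0.9595723180
≈ 0.959572

0.959572


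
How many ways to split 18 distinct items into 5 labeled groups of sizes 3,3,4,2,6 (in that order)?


18! = 6402373705728000
Denominator: 3!=6 * 3!=6 * 4!=24 * 2!=2 * 6!=720
Coefficient = 6402373705728000 / 1244160 = 5145940800

5145940800


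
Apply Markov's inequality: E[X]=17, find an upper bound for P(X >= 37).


Markov: P(X >= a) <= E[X]/a
P(X >= 37) <= 17/37

17/37


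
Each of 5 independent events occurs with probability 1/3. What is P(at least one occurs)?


P(at least one) = 1 - P(none)
P(none) = (1 - 1/3)^5 = (2/3)^5 = 32/243
P(at least one) = 1 - 32/243 = 211/243

211/243


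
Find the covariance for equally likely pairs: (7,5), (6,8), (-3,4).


E[X]=10/3, E[Y]=17/3, E[XY]=71/3
Cov(X,Y) = E[XY] - E[X]E[Y] = 71/3 - 10/3*17/3 = 43/9

43/9


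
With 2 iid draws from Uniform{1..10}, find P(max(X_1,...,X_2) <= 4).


P(max <= 4) = P(all X_i <= 4) = (P(X_1 <= 4))^2
= (4/10)^2 = (2/5)^2 = 4/25

4/25


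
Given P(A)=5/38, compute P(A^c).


P(A') = 1 - P(A) = 1 - 5/38 = 33/38

33/38


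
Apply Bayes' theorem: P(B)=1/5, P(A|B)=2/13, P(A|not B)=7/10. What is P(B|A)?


P(A) = P(A|B)P(B) + P(A|B')P(B') = 2/13*1/5 + 7/10*4/5 = 192/325
P(B|A) = P(A|B)P(B)/P(A) = (2/65)/(192/325) = 5/96

5/96


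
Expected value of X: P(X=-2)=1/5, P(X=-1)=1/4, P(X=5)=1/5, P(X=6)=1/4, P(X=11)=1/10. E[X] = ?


E[X] = sum(x * P(x))
= -2*1/5 - 1*1/4 + 5*1/5 + 6*1/4 + 11*1/10
= 59/20

59/20


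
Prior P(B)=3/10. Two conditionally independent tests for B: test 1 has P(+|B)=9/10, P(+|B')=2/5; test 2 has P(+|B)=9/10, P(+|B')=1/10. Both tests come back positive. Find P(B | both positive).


After test 1: P(+) = 9/10*3/10 + 2/5*7/10 = 11/20
P(B|+) = (27/100)/(11/20) = 27/55
After test 2 (use post1 as new prior): P(+) = 9/10*27/55 + 1/10*28/55 = 271/550
P(B|+,+) = (243/550)/(271/550) = 243/271

243/271


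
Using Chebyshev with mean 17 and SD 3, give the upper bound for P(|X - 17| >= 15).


k = 15/3 = 5
Chebyshev: P(|X-mu| >= k*sigma) <= 1/k^2 = 1/5^2 = 1/25

1/25


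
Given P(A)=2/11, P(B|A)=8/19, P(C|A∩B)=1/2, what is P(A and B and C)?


P(A∩B∩C) = P(A) * P(B|A) * P(C|A∩B)
= 2/11 * 8/19 * 1/2
= 16/209 * 1/2 = 8/209

8/209


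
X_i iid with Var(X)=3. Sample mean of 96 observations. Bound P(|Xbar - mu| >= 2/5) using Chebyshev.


Var(Xbar) = Var(X)/n = 3/96
Chebyshev: P(|Xbar-mu| >= 2/5) <= Var(Xbar)/(2/5)^2 = (1/32)/(4/25) = 25/128

25/128


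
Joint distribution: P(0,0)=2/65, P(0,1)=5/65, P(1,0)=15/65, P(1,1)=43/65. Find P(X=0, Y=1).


Read from table: P(X=0, Y=1) = 5/65 = 1/13

1/13


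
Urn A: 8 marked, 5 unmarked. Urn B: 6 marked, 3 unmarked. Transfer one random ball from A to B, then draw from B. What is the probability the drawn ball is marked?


P(transfer marked) = 8/13; P(transfer unmarked) = 5/13
If marked transferred: Urn II has 7 marked of 10, so P(marked|marked moved) = 7/10
If unmarked transferred: Urn II has 6 marked of 10, so P(marked|unmarked moved) = 3/5
By total probability: P(marked) = 8/13*7/10 + 5/13*3/5 = 43/65

43/65


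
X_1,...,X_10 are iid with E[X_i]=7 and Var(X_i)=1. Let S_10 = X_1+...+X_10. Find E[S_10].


E[S_n] = n*E[X_1] = 10*7 = 70

70


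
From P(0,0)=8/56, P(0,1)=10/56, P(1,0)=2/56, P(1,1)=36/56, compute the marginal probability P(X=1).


P(X=1) = P(1,0)+P(1,1) = 2/56 + 36/56 = 38/56 = 19/28

19/28


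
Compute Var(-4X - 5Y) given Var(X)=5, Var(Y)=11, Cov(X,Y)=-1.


Var(-4X - 5Y) = (-4)^2*Var(X) + (-5)^2*Var(Y) + 2*(-4)*(-5)*Cov(X,Y)
= 16*5 + 25*11 + 40*(-1)
= 80 + 275 - 40 = 315

315


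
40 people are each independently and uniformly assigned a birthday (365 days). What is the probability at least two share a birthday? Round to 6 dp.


P(all different) = prod((365-i)/365 for i=0..39) = 0.108768
P(at least one match) = 1 - 0.108768 = 0.891232

0.891232


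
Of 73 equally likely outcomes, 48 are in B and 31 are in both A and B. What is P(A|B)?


P(A|B) = P(A∩B)/P(B) = (31/73)/(48/73) = 31/48

31/48


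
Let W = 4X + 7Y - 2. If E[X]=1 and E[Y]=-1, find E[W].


E[4X + 7Y - 2] = 4*E[X] + 7*E[Y] - 2
= (4)*(1) + (7)*(-1) + (-2)
= 4 - 7 - 2 = -5

-5


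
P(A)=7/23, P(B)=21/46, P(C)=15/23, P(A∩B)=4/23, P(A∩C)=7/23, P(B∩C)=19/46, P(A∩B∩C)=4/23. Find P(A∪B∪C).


P(A∪B∪C) = P(A)+P(B)+P(C) - P(AB)-P(AC)-P(BC) + P(ABC)
= 7/23+21/46+15/23 - 4/23-7/23-19/46 + 4/23
= 16/23

16/23


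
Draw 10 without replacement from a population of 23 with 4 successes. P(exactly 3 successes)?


P(X=3) = C(4,3)*C(19,7) / C(23,10)
= 4*50388 / 1144066
= 201552/1144066 = 312/1771

312/1771


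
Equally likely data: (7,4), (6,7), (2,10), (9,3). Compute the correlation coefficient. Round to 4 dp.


Cov(X,Y) = -6.7500, Var(X) = 6.5000, Var(Y) = 7.5000
rho = Cov/(sqrt(VarX)*sqrt(VarY)) = -0.9668

-0.9668


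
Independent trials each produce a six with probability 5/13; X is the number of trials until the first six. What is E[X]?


For geometric (trials until first success), E[X] = 1/p = 1/(5/13) = 13/5

13/5


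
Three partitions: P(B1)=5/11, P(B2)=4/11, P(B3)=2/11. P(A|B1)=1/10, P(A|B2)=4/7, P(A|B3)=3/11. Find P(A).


P(A) = P(A|B1)P(B1) + P(A|B2)P(B2) + P(A|B3)P(B3)
= 1/10*5/11 + 4/7*4/11 + 3/11*2/11
= 1/22 + 16/77 + 6/121 = 513/1694

513/1694


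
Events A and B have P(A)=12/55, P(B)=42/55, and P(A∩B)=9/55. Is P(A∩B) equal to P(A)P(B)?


P(A)*P(B) = 12/55*42/55 = 504/3025
P(A∩B) = 9/55 != 504/3025, so not independent

No, A and B are not independent


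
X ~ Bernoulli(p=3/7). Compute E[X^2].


For Bernoulli: X in {0,1}
E[X^2] = 0^2*(1-3/7) + 1^2*3/7 = 3/7

3/7


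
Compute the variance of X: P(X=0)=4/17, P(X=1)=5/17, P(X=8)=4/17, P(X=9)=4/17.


E[X] = 73/17, E[X^2] = 585/17
Var(X) = E[X^2] - (E[X])^2 = 585/17 - (73/17)^2 = 4616/289

4616/289


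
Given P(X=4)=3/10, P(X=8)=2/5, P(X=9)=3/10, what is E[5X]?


E[5X] = sum(g(x)*P(x))
= 20*3/10 + 40*2/5 + 45*3/10
= 71/2

71/2


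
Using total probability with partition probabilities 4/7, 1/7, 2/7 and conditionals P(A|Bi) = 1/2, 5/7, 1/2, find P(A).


P(A) = P(A|B1)P(B1) + P(A|B2)P(B2) + P(A|B3)P(B3)
= 1/2*4/7 + 5/7*1/7 + 1/2*2/7
= 2/7 + 5/49 + 1/7 = 26/49

26/49
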